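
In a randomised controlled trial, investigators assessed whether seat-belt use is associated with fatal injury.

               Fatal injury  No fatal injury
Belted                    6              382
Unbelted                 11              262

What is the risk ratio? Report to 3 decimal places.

Cells: a = 6, b = 382, c = 11, d = 262.
Risk in exposed = 6/388 = 0.01546; risk in unexposed = 11/273 = 0.04029.
RR = 0.01546 / 0.04029 = 0.38379
The risk is 62% lower among the exposed than among the unexposed.

0.384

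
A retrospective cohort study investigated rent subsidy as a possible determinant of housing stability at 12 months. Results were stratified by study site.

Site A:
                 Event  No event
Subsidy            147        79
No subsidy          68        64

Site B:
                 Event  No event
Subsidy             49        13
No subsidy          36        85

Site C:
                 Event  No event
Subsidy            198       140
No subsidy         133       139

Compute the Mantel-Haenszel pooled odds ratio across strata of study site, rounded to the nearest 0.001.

OR_MH = Σ(aᵢdᵢ/nᵢ) / Σ(bᵢcᵢ/nᵢ), where nᵢ is the stratum total.
Stratum 1 (Site A): n = 358; a·d/n = 147·64/358 = 26.2793; b·c/n = 79·68/358 = 15.0056
Stratum 2 (Site B): n = 183; a·d/n = 49·85/183 = 22.7596; b·c/n = 13·36/183 = 2.5574
Stratum 3 (Site C): n = 610; a·d/n = 198·139/610 = 45.1180; b·c/n = 140·133/610 = 30.5246
OR_MH = (26.2793 + 22.7596 + 45.1180) / (15.0056 + 2.5574 + 30.5246) = 94.1569 / 48.0876 = 1.95803

1.958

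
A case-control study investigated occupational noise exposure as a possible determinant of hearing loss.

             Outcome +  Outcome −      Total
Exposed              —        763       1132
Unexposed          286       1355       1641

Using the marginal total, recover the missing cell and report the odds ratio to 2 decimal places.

The missing cell is in the exposed row: 1132 − 763 = 369.
So a = 369, b = 763, c = 286, d = 1355.
OR = (a·d)/(b·c) = (369 × 1355) / (763 × 286) = 499995 / 218218 = 2.29126

2.29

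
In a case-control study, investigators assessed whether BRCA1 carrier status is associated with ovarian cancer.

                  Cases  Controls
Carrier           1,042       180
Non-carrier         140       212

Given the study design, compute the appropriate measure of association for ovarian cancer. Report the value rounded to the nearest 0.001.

Cells: a = 1042, b = 180, c = 140, d = 212.
This is a case-control study: participants were sampled on outcome status, so risks in the source population cannot be estimated directly — relative risk is not valid here. The odds ratio is the appropriate measure.
OR = (a·d)/(b·c) = (1042 × 212) / (180 × 140) = 220904 / 25200 = 8.76603

8.766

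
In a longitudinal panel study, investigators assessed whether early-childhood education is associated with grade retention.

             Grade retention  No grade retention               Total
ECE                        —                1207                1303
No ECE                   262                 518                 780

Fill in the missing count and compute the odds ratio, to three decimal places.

0.157

The missing cell is in the exposed row: 1303 − 1207 = 96.
So a = 96, b = 1207, c = 262, d = 518.
OR = (a·d)/(b·c) = (96 × 518) / (1207 × 262) = 49728 / 316234 = 0.15725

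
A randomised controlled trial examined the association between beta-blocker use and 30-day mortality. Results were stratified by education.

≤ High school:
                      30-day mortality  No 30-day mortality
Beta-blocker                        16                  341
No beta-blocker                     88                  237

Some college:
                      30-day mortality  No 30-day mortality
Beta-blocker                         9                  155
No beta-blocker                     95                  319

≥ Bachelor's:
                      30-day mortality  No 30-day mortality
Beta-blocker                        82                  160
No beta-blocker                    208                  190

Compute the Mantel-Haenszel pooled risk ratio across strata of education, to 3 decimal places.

0.429

RR_MH = Σ(aᵢ·n₀ᵢ/nᵢ) / Σ(cᵢ·n₁ᵢ/nᵢ), with n₁ᵢ = aᵢ+bᵢ (exposed), n₀ᵢ = cᵢ+dᵢ (unexposed), nᵢ = n₁ᵢ+n₀ᵢ.
Stratum 1 (≤ High school): n₁ = 357, n₀ = 325, n = 682; a·n₀/n = 16·325/682 = 7.6246; c·n₁/n = 88·357/682 = 46.0645
Stratum 2 (Some college): n₁ = 164, n₀ = 414, n = 578; a·n₀/n = 9·414/578 = 6.4464; c·n₁/n = 95·164/578 = 26.9550
Stratum 3 (≥ Bachelor's): n₁ = 242, n₀ = 398, n = 640; a·n₀/n = 82·398/640 = 50.9937; c·n₁/n = 208·242/640 = 78.6500
RR_MH = (7.6246 + 6.4464 + 50.9937) / (46.0645 + 26.9550 + 78.6500) = 65.0648 / 151.6695 = 0.42899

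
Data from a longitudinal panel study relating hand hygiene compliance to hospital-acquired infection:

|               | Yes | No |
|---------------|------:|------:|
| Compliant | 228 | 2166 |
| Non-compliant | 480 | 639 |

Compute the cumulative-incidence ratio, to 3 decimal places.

0.222

Cells: a = 228, b = 2166, c = 480, d = 639.
Risk in exposed = 228/2394 = 0.09524; risk in unexposed = 480/1119 = 0.42895.
RR = 0.09524 / 0.42895 = 0.22202
The risk is 78% lower among the exposed than among the unexposed.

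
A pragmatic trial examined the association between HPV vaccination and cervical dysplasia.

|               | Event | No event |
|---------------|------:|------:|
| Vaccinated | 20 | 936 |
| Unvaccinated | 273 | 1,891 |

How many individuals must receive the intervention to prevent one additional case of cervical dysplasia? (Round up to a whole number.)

10

Risk in treated group = 20/956 = 0.02092; risk in control = 273/2164 = 0.12616.
Absolute risk reduction = 0.12616 − 0.02092 = 0.10523
NNT = 1 / ARR = 1 / 0.10523 = 9.503 → round up → 10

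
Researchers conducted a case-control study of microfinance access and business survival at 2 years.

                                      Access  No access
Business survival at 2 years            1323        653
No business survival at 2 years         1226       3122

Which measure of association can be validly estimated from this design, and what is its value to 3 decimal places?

5.159

Reading the table with exposure as columns: a = 1323 (Access, case), b = 1226 (Access, non-case), c = 653 (No access, case), d = 3122.
This is a case-control study: participants were sampled on outcome status, so risks in the source population cannot be estimated directly — relative risk is not valid here. The odds ratio is the appropriate measure.
OR = (a·d)/(b·c) = (1323 × 3122) / (1226 × 653) = 4130406 / 800578 = 5.15928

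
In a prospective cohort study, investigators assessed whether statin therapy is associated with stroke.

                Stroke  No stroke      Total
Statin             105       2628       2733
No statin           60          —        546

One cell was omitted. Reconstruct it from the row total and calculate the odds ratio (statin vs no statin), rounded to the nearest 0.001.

The missing cell is in the unexposed row: 546 − 60 = 486.
So a = 105, b = 2628, c = 60, d = 486.
OR = (a·d)/(b·c) = (105 × 486) / (2628 × 60) = 51030 / 157680 = 0.32363

0.324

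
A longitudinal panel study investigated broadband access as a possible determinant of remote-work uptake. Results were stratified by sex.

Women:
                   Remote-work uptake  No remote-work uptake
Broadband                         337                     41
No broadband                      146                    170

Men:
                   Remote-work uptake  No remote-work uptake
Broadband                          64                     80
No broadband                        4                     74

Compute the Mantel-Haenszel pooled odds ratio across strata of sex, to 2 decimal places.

OR_MH = Σ(aᵢdᵢ/nᵢ) / Σ(bᵢcᵢ/nᵢ), where nᵢ is the stratum total.
Stratum 1 (Women): n = 694; a·d/n = 337·170/694 = 82.5504; b·c/n = 41·146/694 = 8.6254
Stratum 2 (Men): n = 222; a·d/n = 64·74/222 = 21.3333; b·c/n = 80·4/222 = 1.4414
OR_MH = (82.5504 + 21.3333) / (8.6254 + 1.4414) = 103.8838 / 10.0668 = 10.31944

10.32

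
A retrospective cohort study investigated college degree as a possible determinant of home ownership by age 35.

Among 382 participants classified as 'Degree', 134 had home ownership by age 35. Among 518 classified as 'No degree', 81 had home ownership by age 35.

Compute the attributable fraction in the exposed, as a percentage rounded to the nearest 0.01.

55.42

From the description: a = 134, b = 248, c = 81, d = 437.
Risk in exposed = 134/382 = 0.35079; risk in unexposed = 81/518 = 0.15637.
RR = 0.35079/0.15637 = 2.24329
AR% = (RR − 1)/RR × 100 = (2.24329 − 1)/2.24329 × 100 = 55.4227%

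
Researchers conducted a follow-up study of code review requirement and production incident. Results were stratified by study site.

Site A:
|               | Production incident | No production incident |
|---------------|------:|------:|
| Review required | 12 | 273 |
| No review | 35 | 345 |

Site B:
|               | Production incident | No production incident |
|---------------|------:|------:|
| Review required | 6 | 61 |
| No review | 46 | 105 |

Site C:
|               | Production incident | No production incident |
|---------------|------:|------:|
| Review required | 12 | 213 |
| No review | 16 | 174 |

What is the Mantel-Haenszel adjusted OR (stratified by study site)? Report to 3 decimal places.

0.399

OR_MH = Σ(aᵢdᵢ/nᵢ) / Σ(bᵢcᵢ/nᵢ), where nᵢ is the stratum total.
Stratum 1 (Site A): n = 665; a·d/n = 12·345/665 = 6.2256; b·c/n = 273·35/665 = 14.3684
Stratum 2 (Site B): n = 218; a·d/n = 6·105/218 = 2.8899; b·c/n = 61·46/218 = 12.8716
Stratum 3 (Site C): n = 415; a·d/n = 12·174/415 = 5.0313; b·c/n = 213·16/415 = 8.2120
OR_MH = (6.2256 + 2.8899 + 5.0313) / (14.3684 + 12.8716 + 8.2120) = 14.1468 / 35.4520 = 0.39904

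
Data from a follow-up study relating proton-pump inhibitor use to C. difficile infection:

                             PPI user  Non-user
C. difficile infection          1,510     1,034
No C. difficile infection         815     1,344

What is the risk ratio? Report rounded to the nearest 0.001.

Reading the table with exposure as columns: a = 1510 (PPI user, case), b = 815 (PPI user, non-case), c = 1034 (Non-user, case), d = 1344.
Risk in exposed = 1510/2325 = 0.64946; risk in unexposed = 1034/2378 = 0.43482.
RR = 0.64946 / 0.43482 = 1.49364
The risk among the exposed is 1.49 times that among the unexposed.

1.494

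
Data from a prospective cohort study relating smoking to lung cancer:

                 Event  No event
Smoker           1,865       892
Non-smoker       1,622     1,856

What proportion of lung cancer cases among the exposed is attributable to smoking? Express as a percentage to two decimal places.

Cells: a = 1865, b = 892, c = 1622, d = 1856.
Risk in exposed = 1865/2757 = 0.67646; risk in unexposed = 1622/3478 = 0.46636.
RR = 0.67646/0.46636 = 1.45051
AR% = (RR − 1)/RR × 100 = (1.45051 − 1)/1.45051 × 100 = 31.0587%

31.06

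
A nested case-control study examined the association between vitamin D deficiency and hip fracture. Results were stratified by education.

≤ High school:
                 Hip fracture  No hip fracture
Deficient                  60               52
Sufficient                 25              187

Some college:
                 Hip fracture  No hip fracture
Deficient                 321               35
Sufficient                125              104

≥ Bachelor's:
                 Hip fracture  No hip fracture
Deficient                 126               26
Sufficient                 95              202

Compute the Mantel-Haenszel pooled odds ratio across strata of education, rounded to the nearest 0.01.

8.73

OR_MH = Σ(aᵢdᵢ/nᵢ) / Σ(bᵢcᵢ/nᵢ), where nᵢ is the stratum total.
Stratum 1 (≤ High school): n = 324; a·d/n = 60·187/324 = 34.6296; b·c/n = 52·25/324 = 4.0123
Stratum 2 (Some college): n = 585; a·d/n = 321·104/585 = 57.0667; b·c/n = 35·125/585 = 7.4786
Stratum 3 (≥ Bachelor's): n = 449; a·d/n = 126·202/449 = 56.6860; b·c/n = 26·95/449 = 5.5011
OR_MH = (34.6296 + 57.0667 + 56.6860) / (4.0123 + 7.4786 + 5.5011) = 148.3823 / 16.9921 = 8.73243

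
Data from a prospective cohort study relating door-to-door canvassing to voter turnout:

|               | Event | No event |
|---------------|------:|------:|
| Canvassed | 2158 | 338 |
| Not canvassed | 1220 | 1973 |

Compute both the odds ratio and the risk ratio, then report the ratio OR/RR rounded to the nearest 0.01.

Cells: a = 2158, b = 338, c = 1220, d = 1973.
OR = (2158·1973)/(338·1220) = 4257734/412360 = 10.32528
Risk in exposed = 2158/2496 = 0.86458; risk in unexposed = 1220/3193 = 0.38209; RR = 2.26280
OR/RR = 10.32528 / 2.26280 = 4.56306
The outcome is not rare, so the OR lies further from 1 than the RR.

4.56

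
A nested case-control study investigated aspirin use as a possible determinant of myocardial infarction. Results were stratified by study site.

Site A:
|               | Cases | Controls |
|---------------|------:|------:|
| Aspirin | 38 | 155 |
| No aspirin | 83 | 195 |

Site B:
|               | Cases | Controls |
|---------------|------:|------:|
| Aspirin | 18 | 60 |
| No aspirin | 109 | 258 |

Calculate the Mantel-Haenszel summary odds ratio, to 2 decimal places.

0.62

OR_MH = Σ(aᵢdᵢ/nᵢ) / Σ(bᵢcᵢ/nᵢ), where nᵢ is the stratum total.
Stratum 1 (Site A): n = 471; a·d/n = 38·195/471 = 15.7325; b·c/n = 155·83/471 = 27.3142
Stratum 2 (Site B): n = 445; a·d/n = 18·258/445 = 10.4360; b·c/n = 60·109/445 = 14.6966
OR_MH = (15.7325 + 10.4360) / (27.3142 + 14.6966) = 26.1684 / 42.0109 = 0.62290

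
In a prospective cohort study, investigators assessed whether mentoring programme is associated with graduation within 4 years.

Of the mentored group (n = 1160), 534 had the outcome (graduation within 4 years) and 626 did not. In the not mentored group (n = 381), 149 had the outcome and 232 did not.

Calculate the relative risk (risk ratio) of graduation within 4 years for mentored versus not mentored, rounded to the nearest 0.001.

From the description: a = 534, b = 626, c = 149, d = 232.
Risk in exposed = 534/1160 = 0.46034; risk in unexposed = 149/381 = 0.39108.
RR = 0.46034 / 0.39108 = 1.17712
The risk among the exposed is 1.18 times that among the unexposed.

1.177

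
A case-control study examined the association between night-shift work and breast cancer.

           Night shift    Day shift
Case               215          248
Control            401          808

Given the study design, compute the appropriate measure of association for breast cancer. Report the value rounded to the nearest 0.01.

1.75

Reading the table with exposure as columns: a = 215 (Night shift, case), b = 401 (Night shift, non-case), c = 248 (Day shift, case), d = 808.
This is a case-control study: participants were sampled on outcome status, so risks in the source population cannot be estimated directly — relative risk is not valid here. The odds ratio is the appropriate measure.
OR = (a·d)/(b·c) = (215 × 808) / (401 × 248) = 173720 / 99448 = 1.74684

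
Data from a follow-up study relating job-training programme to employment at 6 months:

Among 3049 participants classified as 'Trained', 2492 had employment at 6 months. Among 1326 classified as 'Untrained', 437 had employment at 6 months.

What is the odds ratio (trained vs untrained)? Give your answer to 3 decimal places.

From the description: a = 2492, b = 557, c = 437, d = 889.
OR = (a·d)/(b·c) = (2492 × 889) / (557 × 437) = 2215388 / 243409 = 9.10150
The odds of employment at 6 months are about 9.10 times as high in the trained group.

9.102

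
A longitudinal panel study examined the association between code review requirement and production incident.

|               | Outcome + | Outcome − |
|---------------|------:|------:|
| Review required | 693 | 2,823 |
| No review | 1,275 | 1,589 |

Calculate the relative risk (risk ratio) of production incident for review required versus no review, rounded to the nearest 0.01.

Cells: a = 693, b = 2823, c = 1275, d = 1589.
Risk in exposed = 693/3516 = 0.19710; risk in unexposed = 1275/2864 = 0.44518.
RR = 0.19710 / 0.44518 = 0.44274
The risk is 56% lower among the exposed than among the unexposed.

0.44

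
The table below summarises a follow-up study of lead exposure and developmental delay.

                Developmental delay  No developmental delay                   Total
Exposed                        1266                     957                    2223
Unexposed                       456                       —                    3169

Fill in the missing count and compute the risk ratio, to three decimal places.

The missing cell is in the unexposed row: 3169 − 456 = 2713.
So a = 1266, b = 957, c = 456, d = 2713.
RR = [a/(a+b)] / [c/(c+d)] = (1266/2223) / (456/3169) = 0.56950/0.14389 = 3.95778

3.958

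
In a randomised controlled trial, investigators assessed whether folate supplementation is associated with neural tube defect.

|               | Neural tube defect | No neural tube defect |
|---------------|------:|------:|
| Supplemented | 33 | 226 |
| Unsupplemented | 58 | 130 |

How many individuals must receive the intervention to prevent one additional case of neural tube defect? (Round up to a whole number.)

Risk in treated group = 33/259 = 0.12741; risk in control = 58/188 = 0.30851.
Absolute risk reduction = 0.30851 − 0.12741 = 0.18110
NNT = 1 / ARR = 1 / 0.18110 = 5.522 → round up → 6

6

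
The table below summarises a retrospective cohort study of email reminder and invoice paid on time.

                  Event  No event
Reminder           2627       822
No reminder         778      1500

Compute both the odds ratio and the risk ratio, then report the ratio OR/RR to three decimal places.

Cells: a = 2627, b = 822, c = 778, d = 1500.
OR = (2627·1500)/(822·778) = 3940500/639516 = 6.16169
Risk in exposed = 2627/3449 = 0.76167; risk in unexposed = 778/2278 = 0.34153; RR = 2.23019
OR/RR = 6.16169 / 2.23019 = 2.76286
The outcome is not rare, so the OR lies further from 1 than the RR.

2.763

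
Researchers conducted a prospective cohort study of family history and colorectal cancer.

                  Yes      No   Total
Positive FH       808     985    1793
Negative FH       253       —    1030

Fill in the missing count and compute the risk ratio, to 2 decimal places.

1.83

The missing cell is in the unexposed row: 1030 − 253 = 777.
So a = 808, b = 985, c = 253, d = 777.
RR = [a/(a+b)] / [c/(c+d)] = (808/1793) / (253/1030) = 0.45064/0.24563 = 1.83463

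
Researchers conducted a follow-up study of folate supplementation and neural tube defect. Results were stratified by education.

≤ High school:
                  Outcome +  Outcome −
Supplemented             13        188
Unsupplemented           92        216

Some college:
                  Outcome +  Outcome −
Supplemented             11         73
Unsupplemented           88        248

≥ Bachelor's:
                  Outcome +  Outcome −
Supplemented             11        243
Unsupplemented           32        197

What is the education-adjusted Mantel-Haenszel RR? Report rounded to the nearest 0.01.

0.31

RR_MH = Σ(aᵢ·n₀ᵢ/nᵢ) / Σ(cᵢ·n₁ᵢ/nᵢ), with n₁ᵢ = aᵢ+bᵢ (exposed), n₀ᵢ = cᵢ+dᵢ (unexposed), nᵢ = n₁ᵢ+n₀ᵢ.
Stratum 1 (≤ High school): n₁ = 201, n₀ = 308, n = 509; a·n₀/n = 13·308/509 = 7.8664; c·n₁/n = 92·201/509 = 36.3301
Stratum 2 (Some college): n₁ = 84, n₀ = 336, n = 420; a·n₀/n = 11·336/420 = 8.8000; c·n₁/n = 88·84/420 = 17.6000
Stratum 3 (≥ Bachelor's): n₁ = 254, n₀ = 229, n = 483; a·n₀/n = 11·229/483 = 5.2153; c·n₁/n = 32·254/483 = 16.8282
RR_MH = (7.8664 + 8.8000 + 5.2153) / (36.3301 + 17.6000 + 16.8282) = 21.8817 / 70.7582 = 0.30925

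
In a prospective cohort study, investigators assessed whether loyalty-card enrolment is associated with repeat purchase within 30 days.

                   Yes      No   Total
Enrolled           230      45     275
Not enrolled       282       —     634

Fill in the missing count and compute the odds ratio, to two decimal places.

The missing cell is in the unexposed row: 634 − 282 = 352.
So a = 230, b = 45, c = 282, d = 352.
OR = (a·d)/(b·c) = (230 × 352) / (45 × 282) = 80960 / 12690 = 6.37983

6.38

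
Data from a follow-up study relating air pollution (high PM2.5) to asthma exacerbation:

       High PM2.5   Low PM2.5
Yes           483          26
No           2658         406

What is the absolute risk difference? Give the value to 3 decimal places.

Reading the table with exposure as columns: a = 483 (High PM2.5, case), b = 2658 (High PM2.5, non-case), c = 26 (Low PM2.5, case), d = 406.
Risk in exposed = 483/3141 = 0.153773; risk in unexposed = 26/432 = 0.060185.
Risk difference = 0.153773 − 0.060185 = 0.093587

0.094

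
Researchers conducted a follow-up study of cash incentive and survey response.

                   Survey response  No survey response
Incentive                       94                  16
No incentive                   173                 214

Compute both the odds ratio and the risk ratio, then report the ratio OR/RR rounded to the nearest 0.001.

3.802

Cells: a = 94, b = 16, c = 173, d = 214.
OR = (94·214)/(16·173) = 20116/2768 = 7.26734
Risk in exposed = 94/110 = 0.85455; risk in unexposed = 173/387 = 0.44703; RR = 1.91161
OR/RR = 7.26734 / 1.91161 = 3.80168
The outcome is not rare, so the OR lies further from 1 than the RR.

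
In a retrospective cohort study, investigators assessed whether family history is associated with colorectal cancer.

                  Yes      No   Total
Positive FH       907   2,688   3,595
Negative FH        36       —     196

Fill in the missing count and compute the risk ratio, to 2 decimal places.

The missing cell is in the unexposed row: 196 − 36 = 160.
So a = 907, b = 2688, c = 36, d = 160.
RR = [a/(a+b)] / [c/(c+d)] = (907/3595) / (36/196) = 0.25229/0.18367 = 1.37361

1.37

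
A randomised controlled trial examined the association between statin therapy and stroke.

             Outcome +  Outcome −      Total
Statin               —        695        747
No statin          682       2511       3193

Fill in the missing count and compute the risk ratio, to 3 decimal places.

0.326

The missing cell is in the exposed row: 747 − 695 = 52.
So a = 52, b = 695, c = 682, d = 2511.
RR = [a/(a+b)] / [c/(c+d)] = (52/747) / (682/3193) = 0.06961/0.21359 = 0.32591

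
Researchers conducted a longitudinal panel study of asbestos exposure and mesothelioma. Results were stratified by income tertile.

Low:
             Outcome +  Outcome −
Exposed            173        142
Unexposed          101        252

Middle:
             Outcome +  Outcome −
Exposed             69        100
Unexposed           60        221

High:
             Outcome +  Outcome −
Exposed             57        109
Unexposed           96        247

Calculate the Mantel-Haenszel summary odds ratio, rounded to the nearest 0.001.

OR_MH = Σ(aᵢdᵢ/nᵢ) / Σ(bᵢcᵢ/nᵢ), where nᵢ is the stratum total.
Stratum 1 (Low): n = 668; a·d/n = 173·252/668 = 65.2635; b·c/n = 142·101/668 = 21.4701
Stratum 2 (Middle): n = 450; a·d/n = 69·221/450 = 33.8867; b·c/n = 100·60/450 = 13.3333
Stratum 3 (High): n = 509; a·d/n = 57·247/509 = 27.6601; b·c/n = 109·96/509 = 20.5580
OR_MH = (65.2635 + 33.8867 + 27.6601) / (21.4701 + 13.3333 + 20.5580) = 126.8103 / 55.3613 = 2.29059

2.291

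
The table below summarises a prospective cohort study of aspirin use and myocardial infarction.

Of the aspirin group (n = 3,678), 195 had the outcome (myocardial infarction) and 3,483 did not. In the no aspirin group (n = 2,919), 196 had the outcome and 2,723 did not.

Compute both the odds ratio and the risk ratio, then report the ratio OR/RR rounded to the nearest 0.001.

From the description: a = 195, b = 3483, c = 196, d = 2723.
OR = (195·2723)/(3483·196) = 530985/682668 = 0.77781
Risk in exposed = 195/3678 = 0.05302; risk in unexposed = 196/2919 = 0.06715; RR = 0.78959
OR/RR = 0.77781 / 0.78959 = 0.98508
The outcome is rare in both groups, so OR ≈ RR (ratio near 1).

0.985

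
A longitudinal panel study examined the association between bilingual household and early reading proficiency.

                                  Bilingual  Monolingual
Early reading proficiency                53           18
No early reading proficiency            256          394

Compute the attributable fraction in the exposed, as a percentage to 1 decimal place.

74.5

Reading the table with exposure as columns: a = 53 (Bilingual, case), b = 256 (Bilingual, non-case), c = 18 (Monolingual, case), d = 394.
Risk in exposed = 53/309 = 0.17152; risk in unexposed = 18/412 = 0.04369.
RR = 0.17152/0.04369 = 3.92593
AR% = (RR − 1)/RR × 100 = (3.92593 − 1)/3.92593 × 100 = 74.5283%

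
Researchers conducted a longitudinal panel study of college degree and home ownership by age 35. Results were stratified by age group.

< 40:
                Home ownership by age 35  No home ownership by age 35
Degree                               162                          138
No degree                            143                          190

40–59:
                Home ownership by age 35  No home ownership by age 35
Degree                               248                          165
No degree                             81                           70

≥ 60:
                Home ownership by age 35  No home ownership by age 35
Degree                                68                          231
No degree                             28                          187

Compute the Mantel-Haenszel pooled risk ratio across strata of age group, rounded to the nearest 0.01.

1.26

RR_MH = Σ(aᵢ·n₀ᵢ/nᵢ) / Σ(cᵢ·n₁ᵢ/nᵢ), with n₁ᵢ = aᵢ+bᵢ (exposed), n₀ᵢ = cᵢ+dᵢ (unexposed), nᵢ = n₁ᵢ+n₀ᵢ.
Stratum 1 (< 40): n₁ = 300, n₀ = 333, n = 633; a·n₀/n = 162·333/633 = 85.2227; c·n₁/n = 143·300/633 = 67.7725
Stratum 2 (40–59): n₁ = 413, n₀ = 151, n = 564; a·n₀/n = 248·151/564 = 66.3972; c·n₁/n = 81·413/564 = 59.3138
Stratum 3 (≥ 60): n₁ = 299, n₀ = 215, n = 514; a·n₀/n = 68·215/514 = 28.4436; c·n₁/n = 28·299/514 = 16.2879
RR_MH = (85.2227 + 66.3972 + 28.4436) / (67.7725 + 59.3138 + 16.2879) = 180.0635 / 143.3743 = 1.25590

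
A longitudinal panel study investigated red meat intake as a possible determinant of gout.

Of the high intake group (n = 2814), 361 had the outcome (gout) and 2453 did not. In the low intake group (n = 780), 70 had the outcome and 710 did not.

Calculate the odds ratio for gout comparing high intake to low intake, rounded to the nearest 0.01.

1.49

From the description: a = 361, b = 2453, c = 70, d = 710.
OR = (a·d)/(b·c) = (361 × 710) / (2453 × 70) = 256310 / 171710 = 1.49269
The odds of gout are about 1.49 times as high in the high intake group.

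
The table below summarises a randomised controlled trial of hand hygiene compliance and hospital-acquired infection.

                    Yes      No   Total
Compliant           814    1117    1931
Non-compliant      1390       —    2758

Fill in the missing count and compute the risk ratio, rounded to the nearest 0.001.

The missing cell is in the unexposed row: 2758 − 1390 = 1368.
So a = 814, b = 1117, c = 1390, d = 1368.
RR = [a/(a+b)] / [c/(c+d)] = (814/1931) / (1390/2758) = 0.42154/0.50399 = 0.83641

0.836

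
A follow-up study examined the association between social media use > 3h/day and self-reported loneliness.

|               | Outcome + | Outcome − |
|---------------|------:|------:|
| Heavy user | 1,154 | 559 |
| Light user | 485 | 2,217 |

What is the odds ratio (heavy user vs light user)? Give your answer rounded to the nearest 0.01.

Cells: a = 1154, b = 559, c = 485, d = 2217.
OR = (a·d)/(b·c) = (1154 × 2217) / (559 × 485) = 2558418 / 271115 = 9.43665
The odds of self-reported loneliness are about 9.44 times as high in the heavy user group.

9.44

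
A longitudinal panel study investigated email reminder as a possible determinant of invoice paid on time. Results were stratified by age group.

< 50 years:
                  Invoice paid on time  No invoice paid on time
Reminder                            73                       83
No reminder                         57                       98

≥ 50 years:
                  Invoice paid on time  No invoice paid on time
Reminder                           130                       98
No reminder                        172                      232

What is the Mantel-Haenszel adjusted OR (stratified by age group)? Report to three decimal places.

OR_MH = Σ(aᵢdᵢ/nᵢ) / Σ(bᵢcᵢ/nᵢ), where nᵢ is the stratum total.
Stratum 1 (< 50 years): n = 311; a·d/n = 73·98/311 = 23.0032; b·c/n = 83·57/311 = 15.2122
Stratum 2 (≥ 50 years): n = 632; a·d/n = 130·232/632 = 47.7215; b·c/n = 98·172/632 = 26.6709
OR_MH = (23.0032 + 47.7215) / (15.2122 + 26.6709) = 70.7247 / 41.8831 = 1.68862

1.689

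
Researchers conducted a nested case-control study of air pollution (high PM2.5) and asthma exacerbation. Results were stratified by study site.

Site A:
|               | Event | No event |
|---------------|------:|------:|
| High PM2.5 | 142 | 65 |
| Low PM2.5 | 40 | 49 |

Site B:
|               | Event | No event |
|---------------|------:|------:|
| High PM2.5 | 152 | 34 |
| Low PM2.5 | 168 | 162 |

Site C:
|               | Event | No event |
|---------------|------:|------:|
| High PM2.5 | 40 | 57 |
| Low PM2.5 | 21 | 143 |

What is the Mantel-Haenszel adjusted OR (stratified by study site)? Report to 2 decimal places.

3.81

OR_MH = Σ(aᵢdᵢ/nᵢ) / Σ(bᵢcᵢ/nᵢ), where nᵢ is the stratum total.
Stratum 1 (Site A): n = 296; a·d/n = 142·49/296 = 23.5068; b·c/n = 65·40/296 = 8.7838
Stratum 2 (Site B): n = 516; a·d/n = 152·162/516 = 47.7209; b·c/n = 34·168/516 = 11.0698
Stratum 3 (Site C): n = 261; a·d/n = 40·143/261 = 21.9157; b·c/n = 57·21/261 = 4.5862
OR_MH = (23.5068 + 47.7209 + 21.9157) / (8.7838 + 11.0698 + 4.5862) = 93.1434 / 24.4398 = 3.81114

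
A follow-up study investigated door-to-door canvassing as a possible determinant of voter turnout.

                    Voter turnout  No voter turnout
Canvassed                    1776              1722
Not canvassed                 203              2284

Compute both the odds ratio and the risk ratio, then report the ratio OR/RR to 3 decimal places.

Cells: a = 1776, b = 1722, c = 203, d = 2284.
OR = (1776·2284)/(1722·203) = 4056384/349566 = 11.60406
Risk in exposed = 1776/3498 = 0.50772; risk in unexposed = 203/2487 = 0.08162; RR = 6.22018
OR/RR = 11.60406 / 6.22018 = 1.86555
The outcome is not rare, so the OR lies further from 1 than the RR.

1.866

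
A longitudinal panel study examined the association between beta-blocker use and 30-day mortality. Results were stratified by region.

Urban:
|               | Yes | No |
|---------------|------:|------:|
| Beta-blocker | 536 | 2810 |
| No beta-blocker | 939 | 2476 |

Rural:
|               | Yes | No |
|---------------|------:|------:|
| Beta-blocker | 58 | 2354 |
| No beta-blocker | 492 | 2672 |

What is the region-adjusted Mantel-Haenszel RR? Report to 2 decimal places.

0.45

RR_MH = Σ(aᵢ·n₀ᵢ/nᵢ) / Σ(cᵢ·n₁ᵢ/nᵢ), with n₁ᵢ = aᵢ+bᵢ (exposed), n₀ᵢ = cᵢ+dᵢ (unexposed), nᵢ = n₁ᵢ+n₀ᵢ.
Stratum 1 (Urban): n₁ = 3346, n₀ = 3415, n = 6761; a·n₀/n = 536·3415/6761 = 270.7351; c·n₁/n = 939·3346/6761 = 464.7085
Stratum 2 (Rural): n₁ = 2412, n₀ = 3164, n = 5576; a·n₀/n = 58·3164/5576 = 32.9110; c·n₁/n = 492·2412/5576 = 212.8235
RR_MH = (270.7351 + 32.9110) / (464.7085 + 212.8235) = 303.6461 / 677.5320 = 0.44817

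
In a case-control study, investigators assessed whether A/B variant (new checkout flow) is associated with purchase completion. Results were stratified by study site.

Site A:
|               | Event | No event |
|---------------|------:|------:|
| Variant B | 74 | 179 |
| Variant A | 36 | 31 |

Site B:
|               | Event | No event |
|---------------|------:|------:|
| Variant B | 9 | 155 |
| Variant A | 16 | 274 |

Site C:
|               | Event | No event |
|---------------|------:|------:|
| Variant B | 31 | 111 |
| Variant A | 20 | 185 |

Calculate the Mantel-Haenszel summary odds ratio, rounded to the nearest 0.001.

0.910

OR_MH = Σ(aᵢdᵢ/nᵢ) / Σ(bᵢcᵢ/nᵢ), where nᵢ is the stratum total.
Stratum 1 (Site A): n = 320; a·d/n = 74·31/320 = 7.1688; b·c/n = 179·36/320 = 20.1375
Stratum 2 (Site B): n = 454; a·d/n = 9·274/454 = 5.4317; b·c/n = 155·16/454 = 5.4626
Stratum 3 (Site C): n = 347; a·d/n = 31·185/347 = 16.5274; b·c/n = 111·20/347 = 6.3977
OR_MH = (7.1688 + 5.4317 + 16.5274) / (20.1375 + 5.4626 + 6.3977) = 29.1278 / 31.9977 = 0.91031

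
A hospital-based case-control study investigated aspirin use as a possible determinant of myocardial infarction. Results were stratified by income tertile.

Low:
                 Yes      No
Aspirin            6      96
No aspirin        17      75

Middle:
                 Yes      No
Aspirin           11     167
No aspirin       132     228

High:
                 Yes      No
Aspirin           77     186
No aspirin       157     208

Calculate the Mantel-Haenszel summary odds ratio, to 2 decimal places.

0.34

OR_MH = Σ(aᵢdᵢ/nᵢ) / Σ(bᵢcᵢ/nᵢ), where nᵢ is the stratum total.
Stratum 1 (Low): n = 194; a·d/n = 6·75/194 = 2.3196; b·c/n = 96·17/194 = 8.4124
Stratum 2 (Middle): n = 538; a·d/n = 11·228/538 = 4.6617; b·c/n = 167·132/538 = 40.9740
Stratum 3 (High): n = 628; a·d/n = 77·208/628 = 25.5032; b·c/n = 186·157/628 = 46.5000
OR_MH = (2.3196 + 4.6617 + 25.5032) / (8.4124 + 40.9740 + 46.5000) = 32.4845 / 95.8863 = 0.33878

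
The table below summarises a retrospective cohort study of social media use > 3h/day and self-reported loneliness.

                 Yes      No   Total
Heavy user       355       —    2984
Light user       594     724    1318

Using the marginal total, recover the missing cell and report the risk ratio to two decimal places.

0.26

The missing cell is in the exposed row: 2984 − 355 = 2629.
So a = 355, b = 2629, c = 594, d = 724.
RR = [a/(a+b)] / [c/(c+d)] = (355/2984) / (594/1318) = 0.11897/0.45068 = 0.26397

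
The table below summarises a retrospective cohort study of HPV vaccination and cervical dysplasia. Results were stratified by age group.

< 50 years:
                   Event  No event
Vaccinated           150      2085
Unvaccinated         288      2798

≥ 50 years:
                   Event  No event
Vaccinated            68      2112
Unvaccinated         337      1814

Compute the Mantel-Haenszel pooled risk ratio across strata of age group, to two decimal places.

RR_MH = Σ(aᵢ·n₀ᵢ/nᵢ) / Σ(cᵢ·n₁ᵢ/nᵢ), with n₁ᵢ = aᵢ+bᵢ (exposed), n₀ᵢ = cᵢ+dᵢ (unexposed), nᵢ = n₁ᵢ+n₀ᵢ.
Stratum 1 (< 50 years): n₁ = 2235, n₀ = 3086, n = 5321; a·n₀/n = 150·3086/5321 = 86.9949; c·n₁/n = 288·2235/5321 = 120.9697
Stratum 2 (≥ 50 years): n₁ = 2180, n₀ = 2151, n = 4331; a·n₀/n = 68·2151/4331 = 33.7723; c·n₁/n = 337·2180/4331 = 169.6283
RR_MH = (86.9949 + 33.7723) / (120.9697 + 169.6283) = 120.7673 / 290.5980 = 0.41558

0.42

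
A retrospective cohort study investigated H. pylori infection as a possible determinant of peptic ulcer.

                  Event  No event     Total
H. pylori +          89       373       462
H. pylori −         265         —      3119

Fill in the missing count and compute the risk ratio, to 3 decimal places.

2.267

The missing cell is in the unexposed row: 3119 − 265 = 2854.
So a = 89, b = 373, c = 265, d = 2854.
RR = [a/(a+b)] / [c/(c+d)] = (89/462) / (265/3119) = 0.19264/0.08496 = 2.26734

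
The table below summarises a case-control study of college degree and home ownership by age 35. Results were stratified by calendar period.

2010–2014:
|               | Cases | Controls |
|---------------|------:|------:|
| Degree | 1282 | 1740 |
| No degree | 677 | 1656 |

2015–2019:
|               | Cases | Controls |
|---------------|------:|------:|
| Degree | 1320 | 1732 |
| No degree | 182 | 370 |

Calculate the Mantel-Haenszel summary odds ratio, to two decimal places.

OR_MH = Σ(aᵢdᵢ/nᵢ) / Σ(bᵢcᵢ/nᵢ), where nᵢ is the stratum total.
Stratum 1 (2010–2014): n = 5355; a·d/n = 1282·1656/5355 = 396.4504; b·c/n = 1740·677/5355 = 219.9776
Stratum 2 (2015–2019): n = 3604; a·d/n = 1320·370/3604 = 135.5161; b·c/n = 1732·182/3604 = 87.4650
OR_MH = (396.4504 + 135.5161) / (219.9776 + 87.4650) = 531.9665 / 307.4426 = 1.73030

1.73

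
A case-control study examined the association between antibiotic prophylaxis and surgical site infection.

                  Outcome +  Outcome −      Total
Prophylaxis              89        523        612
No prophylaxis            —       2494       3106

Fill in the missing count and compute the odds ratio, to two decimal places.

The missing cell is in the unexposed row: 3106 − 2494 = 612.
So a = 89, b = 523, c = 612, d = 2494.
OR = (a·d)/(b·c) = (89 × 2494) / (523 × 612) = 221966 / 320076 = 0.69348

0.69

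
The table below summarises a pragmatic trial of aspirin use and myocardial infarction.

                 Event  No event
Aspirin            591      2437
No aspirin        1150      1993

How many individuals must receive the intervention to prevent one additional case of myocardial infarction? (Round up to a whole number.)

6

Risk in treated group = 591/3028 = 0.19518; risk in control = 1150/3143 = 0.36589.
Absolute risk reduction = 0.36589 − 0.19518 = 0.17071
NNT = 1 / ARR = 1 / 0.17071 = 5.858 → round up → 6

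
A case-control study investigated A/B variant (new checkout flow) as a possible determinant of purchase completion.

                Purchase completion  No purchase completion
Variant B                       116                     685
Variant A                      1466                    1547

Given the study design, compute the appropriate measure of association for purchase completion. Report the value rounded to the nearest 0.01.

Cells: a = 116, b = 685, c = 1466, d = 1547.
This is a case-control study: participants were sampled on outcome status, so risks in the source population cannot be estimated directly — relative risk is not valid here. The odds ratio is the appropriate measure.
OR = (a·d)/(b·c) = (116 × 1547) / (685 × 1466) = 179452 / 1004210 = 0.17870

0.18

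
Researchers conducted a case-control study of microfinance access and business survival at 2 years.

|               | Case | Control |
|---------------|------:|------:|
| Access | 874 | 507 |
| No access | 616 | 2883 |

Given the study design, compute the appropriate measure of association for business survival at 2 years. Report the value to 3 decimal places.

8.068

Cells: a = 874, b = 507, c = 616, d = 2883.
This is a case-control study: participants were sampled on outcome status, so risks in the source population cannot be estimated directly — relative risk is not valid here. The odds ratio is the appropriate measure.
OR = (a·d)/(b·c) = (874 × 2883) / (507 × 616) = 2519742 / 312312 = 8.06803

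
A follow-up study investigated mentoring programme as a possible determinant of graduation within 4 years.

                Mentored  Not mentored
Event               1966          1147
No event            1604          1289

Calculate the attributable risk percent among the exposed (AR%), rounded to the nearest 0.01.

14.50

Reading the table with exposure as columns: a = 1966 (Mentored, case), b = 1604 (Mentored, non-case), c = 1147 (Not mentored, case), d = 1289.
Risk in exposed = 1966/3570 = 0.55070; risk in unexposed = 1147/2436 = 0.47085.
RR = 0.55070/0.47085 = 1.16958
AR% = (RR − 1)/RR × 100 = (1.16958 − 1)/1.16958 × 100 = 14.4991%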